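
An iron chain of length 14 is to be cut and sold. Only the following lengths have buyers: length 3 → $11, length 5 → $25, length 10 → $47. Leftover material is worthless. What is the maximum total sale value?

61

Let r[k] be the best obtainable value from length k. For each k, try every first piece i and keep the best of price[i] + r[k−i].
r[1] = 0
r[2] = 0
r[3] = 11
r[4] = 11
r[5] = 25
r[6] = 25
r[7] = 25
r[8] = 36  (first piece 3, then r[5]=25)
r[9] = 36
r[10] = 50  (first piece 5, then r[5]=25)
r[11] = 50
r[12] = 50
r[13] = 61  (first piece 3, then r[10]=50)
r[14] = 61
One optimal cutting: pieces 5 + 5 + 3 with 1 link of scrap → $61.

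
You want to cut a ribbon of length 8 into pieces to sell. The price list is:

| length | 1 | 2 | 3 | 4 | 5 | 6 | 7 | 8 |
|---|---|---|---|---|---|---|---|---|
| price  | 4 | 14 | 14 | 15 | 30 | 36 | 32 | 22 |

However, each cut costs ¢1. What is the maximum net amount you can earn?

Build net[k] bottom-up: net[k] = max over allowed piece i of (p[i] + net[k−i]) − 1 per cut.
net[1] = 4
net[2] = 14
net[3] = 17  (first piece 1, then net[2]=14)
net[4] = 27  (first piece 2, then net[2]=14)
net[5] = 30  (first piece 1, then net[4]=27)
net[6] = 40  (first piece 2, then net[4]=27)
net[7] = 43  (first piece 1, then net[6]=40)
net[8] = 53  (first piece 2, then net[6]=40)
One optimal plan: pieces 2 + 2 + 2 + 2 (3 cuts) → ¢56 − ¢3 = ¢53.

53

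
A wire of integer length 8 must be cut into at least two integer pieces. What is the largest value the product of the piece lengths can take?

Let m[k] be the best product for length k (with at least one cut). For each first piece i, the rest contributes max(k−i, m[k−i]).
m[2] = 1*max(1,0) = 1*1 = 1
m[3] = 1*max(2,1) = 1*2 = 2
m[4] = 2*max(2,1) = 2*2 = 4
m[5] = 2*max(3,2) = 2*3 = 6
m[6] = 3*max(3,2) = 3*3 = 9
m[7] = 2*max(5,6) = 2*6 = 12
m[8] = 2*max(6,9) = 2*9 = 18
One optimal split: 3 + 3 + 2; product 3*3*2 = 18.

18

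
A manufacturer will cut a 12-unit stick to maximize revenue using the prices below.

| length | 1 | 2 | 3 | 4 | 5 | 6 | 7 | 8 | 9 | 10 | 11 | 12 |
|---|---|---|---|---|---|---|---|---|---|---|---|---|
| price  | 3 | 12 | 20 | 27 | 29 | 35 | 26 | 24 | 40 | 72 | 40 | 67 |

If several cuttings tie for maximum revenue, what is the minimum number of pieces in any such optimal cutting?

Consider every possible first cut. r[k] is the best of p[i]+r[k−i] over all sellable i≤k.
r[1] = 3
r[2] = 12
r[3] = 20
r[4] = 27
r[5] = 32  (first piece 2, then r[3]=20)
r[6] = 40  (first piece 3, then r[3]=20)
r[7] = 47  (first piece 3, then r[4]=27)
r[8] = 54  (first piece 4, then r[4]=27)
r[9] = 60  (first piece 3, then r[6]=40)
r[10] = 72
r[11] = 75  (first piece 1, then r[10]=72)
r[12] = 84  (first piece 2, then r[10]=72)
Maximum revenue is $84.
Now minimize piece count subject to staying optimal: for each k, pieces[k] = 1 + min over i with p[i]+r[k−i]=r[k] of pieces[k−i].
pieces[9] = 3
pieces[10] = 1
pieces[11] = 2
pieces[12] = 2

2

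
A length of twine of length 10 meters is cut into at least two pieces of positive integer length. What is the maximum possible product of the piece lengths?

Define g[k] = max over 1≤i<k of i · max(k−i, g[k−i]); the inner max lets the remainder stay uncut if that's better.
Small cases: g[2]=1.
g[3] = max(1·2, 2·1) = 2
g[4] = max(1·3, 2·2, 3·1) = 4
g[5] = max(1·4, 2·3, 3·2, 4·1) = 6
g[6] = max(1·6, 2·4, 3·3, 4·2, 5·1) = 9
g[7] = max(1·9, 2·6, 3·4, 4·3, 5·2, 6·1) = 12
g[8] = max(1·12, 2·9, 3·6, …, 6·2, 7·1) = 18
g[9] = max(1·18, 2·12, 3·9, …, 7·2, 8·1) = 27
g[10] = max(1·27, 2·18, 3·12, …, 8·2, 9·1) = 36
One optimal split: 3 + 3 + 2 + 2; product 3·3·2·2 = 36.

36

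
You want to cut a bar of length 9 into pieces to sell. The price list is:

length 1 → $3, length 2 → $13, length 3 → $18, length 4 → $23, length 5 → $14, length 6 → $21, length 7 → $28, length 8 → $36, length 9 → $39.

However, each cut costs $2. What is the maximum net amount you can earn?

Let net[k] be the best obtainable value from length k. For each k, try every first piece i and keep the best of price[i] + net[k−i] minus the 2 cut fee when i<k.
net[1] = 3
net[2] = max(3+3-2, 13+0) = 13
net[3] = max(3+13-2, 13+3-2, 18+0) = 18
net[4] = max(3+18-2, 13+13-2, 18+3-2, 23+0) = 24
net[5] = max(3+24-2, 13+18-2, 18+13-2, 23+3-2, 14+0) = 29
net[6] = max(3+29-2, 13+24-2, 18+18-2, 23+13-2, 14+3-2, 21+0) = 35
net[7] = max(3+35-2, 13+29-2, 18+24-2, …, 21+3-2, 28+0) = 40
net[8] = max(3+40-2, 13+35-2, 18+29-2, …, 28+3-2, 36+0) = 46
net[9] = max(3+46-2, 13+40-2, 18+35-2, …, 36+3-2, 39+0) = 51
One optimal plan: pieces 3 + 2 + 2 + 2 (3 cuts) → $57 − $6 = $51.

51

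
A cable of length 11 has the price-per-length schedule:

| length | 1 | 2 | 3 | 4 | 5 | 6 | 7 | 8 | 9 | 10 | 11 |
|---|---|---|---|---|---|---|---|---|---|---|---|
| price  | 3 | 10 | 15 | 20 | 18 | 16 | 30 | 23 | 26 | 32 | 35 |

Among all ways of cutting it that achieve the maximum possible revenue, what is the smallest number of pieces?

3

Build r[k] bottom-up: r[k] = max over allowed piece i of (p[i] + r[k−i]).
r[1] = 3
r[2] = 10
r[3] = 15
r[4] = 20  (first piece 2, then r[2]=10)
r[5] = 25  (first piece 2, then r[3]=15)
r[6] = 30  (first piece 2, then r[4]=20)
r[7] = 35  (first piece 2, then r[5]=25)
r[8] = 40  (first piece 2, then r[6]=30)
r[9] = 45  (first piece 2, then r[7]=35)
r[10] = 50  (first piece 2, then r[8]=40)
r[11] = 55  (first piece 2, then r[9]=45)
Maximum revenue is $55.
Now minimize piece count subject to staying optimal: for each k, pieces[k] = 1 + min over i with p[i]+r[k−i]=r[k] of pieces[k−i].
pieces[8] = 2
pieces[9] = 3
pieces[10] = 3
pieces[11] = 3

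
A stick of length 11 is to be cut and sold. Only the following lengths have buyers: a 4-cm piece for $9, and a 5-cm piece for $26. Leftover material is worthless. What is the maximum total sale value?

Consider every possible first cut. r[k] is the best of p[i]+r[k−i] over all sellable i≤k.
r[1] = 0
r[2] = 0
r[3] = 0
r[4] = 9
r[5] = 26
r[6] = 26
r[7] = 26
r[8] = 26
r[9] = 35  (first piece 4, then r[5]=26)
r[10] = 52  (first piece 5, then r[5]=26)
r[11] = 52
One optimal cutting: pieces 5 + 5 with 1 cm of scrap → $52.

52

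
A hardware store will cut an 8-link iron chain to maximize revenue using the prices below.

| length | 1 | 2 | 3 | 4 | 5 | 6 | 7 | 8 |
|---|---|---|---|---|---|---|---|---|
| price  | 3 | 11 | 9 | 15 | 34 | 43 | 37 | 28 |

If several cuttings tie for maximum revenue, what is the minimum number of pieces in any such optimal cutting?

Let r[k] be the best obtainable value from length k. For each k, try every first piece i and keep the best of price[i] + r[k−i].
r[1] = 3
r[2] = 11
r[3] = 14  (first piece 1, then r[2]=11)
r[4] = 22  (first piece 2, then r[2]=11)
r[5] = 34
r[6] = 43
r[7] = 46  (first piece 1, then r[6]=43)
r[8] = 54  (first piece 2, then r[6]=43)
Maximum revenue is $54.
Now minimize piece count subject to staying optimal: for each k, pieces[k] = 1 + min over i with p[i]+r[k−i]=r[k] of pieces[k−i].
pieces[5] = 1
pieces[6] = 1
pieces[7] = 2
pieces[8] = 2

2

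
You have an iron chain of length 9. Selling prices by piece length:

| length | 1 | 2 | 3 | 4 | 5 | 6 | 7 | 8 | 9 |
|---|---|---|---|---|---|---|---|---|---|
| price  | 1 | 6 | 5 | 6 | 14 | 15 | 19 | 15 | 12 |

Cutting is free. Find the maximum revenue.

Consider every possible first cut. R[k] is the best of p[i]+R[k−i] over all sellable i≤k.
R[1] = 1
R[2] = max(1+1, 6+0) = 6
R[3] = max(1+6, 6+1, 5+0) = 7
R[4] = max(1+7, 6+6, 5+1, 6+0) = 12
R[5] = max(1+12, 6+7, 5+6, 6+1, 14+0) = 14
R[6] = max(1+14, 6+12, 5+7, 6+6, 14+1, 15+0) = 18
R[7] = max(1+18, 6+14, 5+12, …, 15+1, 19+0) = 20
R[8] = max(1+20, 6+18, 5+14, …, 19+1, 15+0) = 24
R[9] = max(1+24, 6+20, 5+18, …, 15+1, 12+0) = 26
One optimal cutting: 5 + 2 + 2 → $14 + $6 + $6 = $26.

26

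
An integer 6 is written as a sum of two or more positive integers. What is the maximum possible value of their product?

9

Fill prod[k] for k=2..6: at each k try every first piece i and multiply by the better of (k−i) uncut or prod[k−i].
prod[2] = 1·max(1,0) = 1·1 = 1
prod[3] = max(1·2, 2·1) = 2
prod[4] = max(1·3, 2·2, 3·1) = 4
prod[5] = max(1·4, 2·3, 3·2, 4·1) = 6
prod[6] = max(1·6, 2·4, 3·3, 4·2, 5·1) = 9
One optimal split: 3 + 3; product 3·3 = 9.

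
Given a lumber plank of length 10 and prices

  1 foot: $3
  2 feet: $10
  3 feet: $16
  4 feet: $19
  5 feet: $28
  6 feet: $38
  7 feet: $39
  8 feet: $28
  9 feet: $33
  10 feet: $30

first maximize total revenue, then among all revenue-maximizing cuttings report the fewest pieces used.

3

Consider every possible first cut. r[k] is the best of p[i]+r[k−i] over all sellable i≤k.
r[1] = 3
r[2] = 10
r[3] = 16
r[4] = 20  (first piece 2, then r[2]=10)
r[5] = 28
r[6] = 38
r[7] = 41  (first piece 1, then r[6]=38)
r[8] = 48  (first piece 2, then r[6]=38)
r[9] = 54  (first piece 3, then r[6]=38)
r[10] = 58  (first piece 2, then r[8]=48)
Maximum revenue is $58.
Now minimize piece count subject to staying optimal: for each k, pieces[k] = 1 + min over i with p[i]+r[k−i]=r[k] of pieces[k−i].
pieces[7] = 2
pieces[8] = 2
pieces[9] = 2
pieces[10] = 3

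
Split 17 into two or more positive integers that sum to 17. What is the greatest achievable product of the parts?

486

Define f[k] = max over 1≤i<k of i · max(k−i, f[k−i]); the inner max lets the remainder stay uncut if that's better.
f[2] = 1×max(1,0) = 1×1 = 1
f[3] = max(1×2, 2×1) = 2
f[4] = max(1×3, 2×2, 3×1) = 4
f[5] = max(1×4, 2×3, 3×2, 4×1) = 6
f[6] = max(1×6, 2×4, 3×3, 4×2, 5×1) = 9
f[7] = max(1×9, 2×6, 3×4, 4×3, 5×2, 6×1) = 12
f[8] = max(1×12, 2×9, 3×6, …, 6×2, 7×1) = 18
f[9] = max(1×18, 2×12, 3×9, …, 7×2, 8×1) = 27
f[10] = max(1×27, 2×18, 3×12, …, 8×2, 9×1) = 36
f[11] = max(1×36, 2×27, 3×18, …, 9×2, 10×1) = 54
f[12] = max(1×54, 2×36, 3×27, …, 10×2, 11×1) = 81
f[13] = max(1×81, 2×54, 3×36, …, 11×2, 12×1) = 108
f[14] = max(1×108, 2×81, 3×54, …, 12×2, 13×1) = 162
f[15] = max(1×162, 2×108, 3×81, …, 13×2, 14×1) = 243
f[16] = max(1×243, 2×162, 3×108, …, 14×2, 15×1) = 324
f[17] = max(1×324, 2×243, 3×162, …, 15×2, 16×1) = 486
One optimal split: 3 + 3 + 3 + 3 + 3 + 2; product 3×3×3×3×3×2 = 486.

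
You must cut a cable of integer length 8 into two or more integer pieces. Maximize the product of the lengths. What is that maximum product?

Fill f[k] for k=2..8: at each k try every first piece i and multiply by the better of (k−i) uncut or f[k−i].
f[2] = 1*max(1,0) = 1*1 = 1
f[3] = 1*max(2,1) = 1*2 = 2
f[4] = 2*max(2,1) = 2*2 = 4
f[5] = 2*max(3,2) = 2*3 = 6
f[6] = 3*max(3,2) = 3*3 = 9
f[7] = 2*max(5,6) = 2*6 = 12
f[8] = 2*max(6,9) = 2*9 = 18
One optimal split: 3 + 3 + 2; product 3*3*2 = 18.

18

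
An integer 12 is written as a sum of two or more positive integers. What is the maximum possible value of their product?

81

Fill f[k] for k=2..12: at each k try every first piece i and multiply by the better of (k−i) uncut or f[k−i].
f[2] = 1×max(1,0) = 1×1 = 1
f[3] = max(1×2, 2×1) = 2
f[4] = max(1×3, 2×2, 3×1) = 4
f[5] = max(1×4, 2×3, 3×2, 4×1) = 6
f[6] = max(1×6, 2×4, 3×3, 4×2, 5×1) = 9
f[7] = max(1×9, 2×6, 3×4, 4×3, 5×2, 6×1) = 12
f[8] = max(1×12, 2×9, 3×6, …, 6×2, 7×1) = 18
f[9] = max(1×18, 2×12, 3×9, …, 7×2, 8×1) = 27
f[10] = max(1×27, 2×18, 3×12, …, 8×2, 9×1) = 36
f[11] = max(1×36, 2×27, 3×18, …, 9×2, 10×1) = 54
f[12] = max(1×54, 2×36, 3×27, …, 10×2, 11×1) = 81
One optimal split: 3 + 3 + 3 + 3; product 3×3×3×3 = 81.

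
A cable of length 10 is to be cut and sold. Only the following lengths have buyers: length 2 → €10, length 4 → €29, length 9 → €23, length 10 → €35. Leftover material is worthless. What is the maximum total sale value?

68

Consider every possible first cut. best[k] is the best of p[i]+best[k−i] over all sellable i≤k.
best[1] = 0
best[2] = 10
best[3] = 10
best[4] = 29
best[5] = 29
best[6] = 39  (first piece 2, then best[4]=29)
best[7] = 39
best[8] = 58  (first piece 4, then best[4]=29)
best[9] = 58
best[10] = 68  (first piece 2, then best[8]=58)
One optimal cutting: 4 + 4 + 2 → €68.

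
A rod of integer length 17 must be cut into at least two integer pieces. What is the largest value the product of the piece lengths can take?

486

Let f[k] be the best product for length k (with at least one cut). For each first piece i, the rest contributes max(k−i, f[k−i]).
Small cases: f[2]=1, f[3]=2, f[4]=4, f[5]=6, f[6]=9, f[7]=12, f[8]=18, f[9]=27, f[10]=36, f[11]=54, f[12]=81.
f[13] = max(1*81, 2*54, 3*36, …, 11*2, 12*1) = 108
f[14] = max(1*108, 2*81, 3*54, …, 12*2, 13*1) = 162
f[15] = max(1*162, 2*108, 3*81, …, 13*2, 14*1) = 243
f[16] = max(1*243, 2*162, 3*108, …, 14*2, 15*1) = 324
f[17] = max(1*324, 2*243, 3*162, …, 15*2, 16*1) = 486
One optimal split: 3 + 3 + 3 + 3 + 3 + 2; product 3*3*3*3*3*2 = 486.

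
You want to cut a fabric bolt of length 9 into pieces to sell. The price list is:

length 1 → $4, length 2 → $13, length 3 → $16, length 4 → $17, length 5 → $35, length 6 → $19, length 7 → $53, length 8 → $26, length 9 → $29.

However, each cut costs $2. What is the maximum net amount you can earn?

64

Build v[k] bottom-up: v[k] = max over allowed piece i of (p[i] + v[k−i]) − 2 per cut.
v[1] = 4
v[2] = 13
v[3] = 16
v[4] = 24  (first piece 2, then v[2]=13)
v[5] = 35
v[6] = 37  (first piece 1, then v[5]=35)
v[7] = 53
v[8] = 55  (first piece 1, then v[7]=53)
v[9] = 64  (first piece 2, then v[7]=53)
One optimal plan: pieces 7 + 2 (1 cut) → $66 − $2 = $64.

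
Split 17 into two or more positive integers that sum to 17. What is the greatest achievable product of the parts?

Define g[k] = max over 1≤i<k of i · max(k−i, g[k−i]); the inner max lets the remainder stay uncut if that's better.
g[2] = 1·max(1,0) = 1·1 = 1
g[3] = 1·max(2,1) = 1·2 = 2
g[4] = 2·max(2,1) = 2·2 = 4
g[5] = 2·max(3,2) = 2·3 = 6
g[6] = 3·max(3,2) = 3·3 = 9
g[7] = 2·max(5,6) = 2·6 = 12
g[8] = 2·max(6,9) = 2·9 = 18
g[9] = 3·max(6,9) = 3·9 = 27
g[10] = 2·max(8,18) = 2·18 = 36
g[11] = 2·max(9,27) = 2·27 = 54
g[12] = 3·max(9,27) = 3·27 = 81
g[13] = 2·max(11,54) = 2·54 = 108
g[14] = 2·max(12,81) = 2·81 = 162
g[15] = 3·max(12,81) = 3·81 = 243
g[16] = 2·max(14,162) = 2·162 = 324
g[17] = 2·max(15,243) = 2·243 = 486
One optimal split: 3 + 3 + 3 + 3 + 3 + 2; product 3·3·3·3·3·2 = 486.

486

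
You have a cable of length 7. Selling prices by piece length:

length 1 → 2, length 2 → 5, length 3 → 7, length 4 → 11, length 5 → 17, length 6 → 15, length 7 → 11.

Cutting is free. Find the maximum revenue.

Consider every possible first cut. v[k] is the best of p[i]+v[k−i] over all sellable i≤k.
v[1] = 2
v[2] = 5
v[3] = 7  (first piece 1, then v[2]=5)
v[4] = 11
v[5] = 17
v[6] = 19  (first piece 1, then v[5]=17)
v[7] = 22  (first piece 2, then v[5]=17)
One optimal cutting: 5 + 2 → 17 + 5 = 22.

22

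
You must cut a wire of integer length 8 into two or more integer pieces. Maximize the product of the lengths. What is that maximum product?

18

Fill P[k] for k=2..8: at each k try every first piece i and multiply by the better of (k−i) uncut or P[k−i].
Small cases: P[2]=1, P[3]=2.
P[4] = 2·max(2,1) = 2·2 = 4
P[5] = 2·max(3,2) = 2·3 = 6
P[6] = 3·max(3,2) = 3·3 = 9
P[7] = 2·max(5,6) = 2·6 = 12
P[8] = 2·max(6,9) = 2·9 = 18
One optimal split: 3 + 3 + 2; product 3·3·2 = 18.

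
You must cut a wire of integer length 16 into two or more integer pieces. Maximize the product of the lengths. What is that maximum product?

324

Fill g[k] for k=2..16: at each k try every first piece i and multiply by the better of (k−i) uncut or g[k−i].
g[2] = 1*max(1,0) = 1*1 = 1
g[3] = 1*max(2,1) = 1*2 = 2
g[4] = 2*max(2,1) = 2*2 = 4
g[5] = 2*max(3,2) = 2*3 = 6
g[6] = 3*max(3,2) = 3*3 = 9
g[7] = 2*max(5,6) = 2*6 = 12
g[8] = 2*max(6,9) = 2*9 = 18
g[9] = 3*max(6,9) = 3*9 = 27
g[10] = 2*max(8,18) = 2*18 = 36
g[11] = 2*max(9,27) = 2*27 = 54
g[12] = 3*max(9,27) = 3*27 = 81
g[13] = 2*max(11,54) = 2*54 = 108
g[14] = 2*max(12,81) = 2*81 = 162
g[15] = 3*max(12,81) = 3*81 = 243
g[16] = 2*max(14,162) = 2*162 = 324
One optimal split: 3 + 3 + 3 + 3 + 2 + 2; product 3*3*3*3*2*2 = 324.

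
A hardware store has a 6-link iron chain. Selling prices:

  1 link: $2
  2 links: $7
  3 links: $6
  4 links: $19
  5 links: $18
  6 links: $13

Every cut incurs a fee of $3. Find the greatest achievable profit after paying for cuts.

Consider every possible first cut. net[k] is the best of p[i]+net[k−i] over all sellable i≤k, charging 3 whenever i<k.
net[1] = 2
net[2] = max(2+2-3, 7+0) = 7
net[3] = max(2+7-3, 7+2-3, 6+0) = 6
net[4] = max(2+6-3, 7+7-3, 6+2-3, 19+0) = 19
net[5] = max(2+19-3, 7+6-3, 6+7-3, 19+2-3, 18+0) = 18
net[6] = max(2+18-3, 7+19-3, 6+6-3, 19+7-3, 18+2-3, 13+0) = 23
One optimal plan: pieces 4 + 2 (1 cut) → $26 − $3 = $23.

23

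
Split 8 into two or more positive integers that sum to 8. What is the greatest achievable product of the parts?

18

Fill g[k] for k=2..8: at each k try every first piece i and multiply by the better of (k−i) uncut or g[k−i].
g[2] = 1×max(1,0) = 1×1 = 1
g[3] = 1×max(2,1) = 1×2 = 2
g[4] = 2×max(2,1) = 2×2 = 4
g[5] = 2×max(3,2) = 2×3 = 6
g[6] = 3×max(3,2) = 3×3 = 9
g[7] = 2×max(5,6) = 2×6 = 12
g[8] = 2×max(6,9) = 2×9 = 18
One optimal split: 3 + 3 + 2; product 3×3×2 = 18.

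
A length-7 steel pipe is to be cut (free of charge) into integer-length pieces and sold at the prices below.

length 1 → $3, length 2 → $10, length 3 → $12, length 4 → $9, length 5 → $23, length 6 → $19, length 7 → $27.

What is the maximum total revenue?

33

Consider every possible first cut. R[k] is the best of p[i]+R[k−i] over all sellable i≤k.
R[1] = 3
R[2] = max(3+3, 10+0) = 10
R[3] = max(3+10, 10+3, 12+0) = 13
R[4] = max(3+13, 10+10, 12+3, 9+0) = 20
R[5] = max(3+20, 10+13, 12+10, 9+3, 23+0) = 23
R[6] = max(3+23, 10+20, 12+13, 9+10, 23+3, 19+0) = 30
R[7] = max(3+30, 10+23, 12+20, …, 19+3, 27+0) = 33
One optimal cutting: 2 + 2 + 2 + 1 → $10 + $10 + $10 + $3 = $33.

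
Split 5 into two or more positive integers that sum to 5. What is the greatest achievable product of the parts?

6

Define f[k] = max over 1≤i<k of i · max(k−i, f[k−i]); the inner max lets the remainder stay uncut if that's better.
f[2] = 1×max(1,0) = 1×1 = 1
f[3] = 1×max(2,1) = 1×2 = 2
f[4] = 2×max(2,1) = 2×2 = 4
f[5] = 2×max(3,2) = 2×3 = 6
One optimal split: 3 + 2; product 3×2 = 6.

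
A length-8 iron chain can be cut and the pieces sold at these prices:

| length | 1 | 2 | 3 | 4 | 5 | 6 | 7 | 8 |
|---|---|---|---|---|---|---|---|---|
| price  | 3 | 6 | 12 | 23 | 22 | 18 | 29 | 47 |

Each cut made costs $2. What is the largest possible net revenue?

47

Build r[k] bottom-up: r[k] = max over allowed piece i of (p[i] + r[k−i]) − 2 per cut.
r[1] = 3
r[2] = 6
r[3] = 12
r[4] = 23
r[5] = 24  (first piece 1, then r[4]=23)
r[6] = 27  (first piece 2, then r[4]=23)
r[7] = 33  (first piece 3, then r[4]=23)
r[8] = 47
Best is to make no cuts and sell whole for $47.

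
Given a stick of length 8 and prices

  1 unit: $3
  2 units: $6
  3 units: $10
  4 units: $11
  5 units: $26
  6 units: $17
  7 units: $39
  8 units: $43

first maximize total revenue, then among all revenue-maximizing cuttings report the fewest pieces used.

Consider every possible first cut. r[k] is the best of p[i]+r[k−i] over all sellable i≤k.
r[1] = 3
r[2] = 6  (first piece 1, then r[1]=3)
r[3] = 10
r[4] = 13  (first piece 1, then r[3]=10)
r[5] = 26
r[6] = 29  (first piece 1, then r[5]=26)
r[7] = 39
r[8] = 43
Maximum revenue is $43.
Now minimize piece count subject to staying optimal: for each k, pieces[k] = 1 + min over i with p[i]+r[k−i]=r[k] of pieces[k−i].
pieces[5] = 1
pieces[6] = 2
pieces[7] = 1
pieces[8] = 1

1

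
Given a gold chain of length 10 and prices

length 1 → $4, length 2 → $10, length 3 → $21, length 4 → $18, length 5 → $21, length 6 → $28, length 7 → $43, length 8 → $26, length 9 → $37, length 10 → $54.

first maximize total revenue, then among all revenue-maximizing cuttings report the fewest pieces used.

Let r[k] be the best obtainable value from length k. For each k, try every first piece i and keep the best of price[i] + r[k−i].
r[1] = 4
r[2] = max(4+4, 10+0) = 10
r[3] = max(4+10, 10+4, 21+0) = 21
r[4] = max(4+21, 10+10, 21+4, 18+0) = 25
r[5] = max(4+25, 10+21, 21+10, 18+4, 21+0) = 31
r[6] = max(4+31, 10+25, 21+21, 18+10, 21+4, 28+0) = 42
r[7] = max(4+42, 10+31, 21+25, …, 28+4, 43+0) = 46
r[8] = max(4+46, 10+42, 21+31, …, 43+4, 26+0) = 52
r[9] = max(4+52, 10+46, 21+42, …, 26+4, 37+0) = 63
r[10] = max(4+63, 10+52, 21+46, …, 37+4, 54+0) = 67
Maximum revenue is $67.
Now minimize piece count subject to staying optimal: for each k, pieces[k] = 1 + min over i with p[i]+r[k−i]=r[k] of pieces[k−i].
pieces[7] = 3
pieces[8] = 3
pieces[9] = 3
pieces[10] = 4

4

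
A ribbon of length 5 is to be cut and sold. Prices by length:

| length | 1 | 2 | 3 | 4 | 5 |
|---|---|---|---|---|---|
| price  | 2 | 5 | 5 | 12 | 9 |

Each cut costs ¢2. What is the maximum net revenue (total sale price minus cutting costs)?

12

Let net[k] be the best obtainable value from length k. For each k, try every first piece i and keep the best of price[i] + net[k−i] minus the 2 cut fee when i<k.
net[1] = 2
net[2] = 5
net[3] = 5  (first piece 1, then net[2]=5)
net[4] = 12
net[5] = 12  (first piece 1, then net[4]=12)
One optimal plan: pieces 4 + 1 (1 cut) → ¢14 − ¢2 = ¢12.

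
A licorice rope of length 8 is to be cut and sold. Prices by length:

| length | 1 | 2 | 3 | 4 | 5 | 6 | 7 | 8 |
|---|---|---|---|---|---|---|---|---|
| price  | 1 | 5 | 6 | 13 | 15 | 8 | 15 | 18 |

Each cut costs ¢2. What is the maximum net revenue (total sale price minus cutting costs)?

Let r[k] be the best obtainable value from length k. For each k, try every first piece i and keep the best of price[i] + r[k−i] minus the 2 cut fee when i<k.
r[1] = 1
r[2] = 5
r[3] = 6
r[4] = 13
r[5] = 15
r[6] = 16  (first piece 2, then r[4]=13)
r[7] = 18  (first piece 2, then r[5]=15)
r[8] = 24  (first piece 4, then r[4]=13)
One optimal plan: pieces 4 + 4 (1 cut) → ¢26 − ¢2 = ¢24.

24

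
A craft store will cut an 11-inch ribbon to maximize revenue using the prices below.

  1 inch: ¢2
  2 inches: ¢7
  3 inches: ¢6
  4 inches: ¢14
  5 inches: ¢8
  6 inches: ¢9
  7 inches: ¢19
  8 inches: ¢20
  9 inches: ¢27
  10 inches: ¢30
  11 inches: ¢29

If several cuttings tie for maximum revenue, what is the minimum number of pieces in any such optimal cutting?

Consider every possible first cut. r[k] is the best of p[i]+r[k−i] over all sellable i≤k.
r[1] = 2
r[2] = max(2+2, 7+0) = 7
r[3] = max(2+7, 7+2, 6+0) = 9
r[4] = max(2+9, 7+7, 6+2, 14+0) = 14
r[5] = max(2+14, 7+9, 6+7, 14+2, 8+0) = 16
r[6] = max(2+16, 7+14, 6+9, 14+7, 8+2, 9+0) = 21
r[7] = max(2+21, 7+16, 6+14, …, 9+2, 19+0) = 23
r[8] = max(2+23, 7+21, 6+16, …, 19+2, 20+0) = 28
r[9] = max(2+28, 7+23, 6+21, …, 20+2, 27+0) = 30
r[10] = max(2+30, 7+28, 6+23, …, 27+2, 30+0) = 35
r[11] = max(2+35, 7+30, 6+28, …, 30+2, 29+0) = 37
Maximum revenue is ¢37.
Now minimize piece count subject to staying optimal: for each k, pieces[k] = 1 + min over i with p[i]+r[k−i]=r[k] of pieces[k−i].
pieces[8] = 2
pieces[9] = 3
pieces[10] = 3
pieces[11] = 4

4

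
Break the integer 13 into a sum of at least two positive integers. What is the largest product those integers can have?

108

Define P[k] = max over 1≤i<k of i · max(k−i, P[k−i]); the inner max lets the remainder stay uncut if that's better.
P[2] = 1·max(1,0) = 1·1 = 1
P[3] = 1·max(2,1) = 1·2 = 2
P[4] = 2·max(2,1) = 2·2 = 4
P[5] = 2·max(3,2) = 2·3 = 6
P[6] = 3·max(3,2) = 3·3 = 9
P[7] = 2·max(5,6) = 2·6 = 12
P[8] = 2·max(6,9) = 2·9 = 18
P[9] = 3·max(6,9) = 3·9 = 27
P[10] = 2·max(8,18) = 2·18 = 36
P[11] = 2·max(9,27) = 2·27 = 54
P[12] = 3·max(9,27) = 3·27 = 81
P[13] = 2·max(11,54) = 2·54 = 108
One optimal split: 3 + 3 + 3 + 2 + 2; product 3·3·3·2·2 = 108.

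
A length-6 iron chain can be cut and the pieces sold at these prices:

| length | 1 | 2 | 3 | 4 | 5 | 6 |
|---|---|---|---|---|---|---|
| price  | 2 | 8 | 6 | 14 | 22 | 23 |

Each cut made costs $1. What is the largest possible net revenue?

23

Let v[k] be the best obtainable value from length k. For each k, try every first piece i and keep the best of price[i] + v[k−i] minus the 1 cut fee when i<k.
v[1] = 2
v[2] = max(2+2-1, 8+0) = 8
v[3] = max(2+8-1, 8+2-1, 6+0) = 9
v[4] = max(2+9-1, 8+8-1, 6+2-1, 14+0) = 15
v[5] = max(2+15-1, 8+9-1, 6+8-1, 14+2-1, 22+0) = 22
v[6] = max(2+22-1, 8+15-1, 6+9-1, 14+8-1, 22+2-1, 23+0) = 23
One optimal plan: pieces 5 + 1 (1 cut) → $24 − $1 = $23.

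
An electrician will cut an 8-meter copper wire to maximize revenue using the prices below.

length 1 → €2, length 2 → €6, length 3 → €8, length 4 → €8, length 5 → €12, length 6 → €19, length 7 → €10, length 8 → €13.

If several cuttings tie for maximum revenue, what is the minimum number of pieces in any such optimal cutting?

2

Let r[k] be the best obtainable value from length k. For each k, try every first piece i and keep the best of price[i] + r[k−i].
r[1] = 2
r[2] = max(2+2, 6+0) = 6
r[3] = max(2+6, 6+2, 8+0) = 8
r[4] = max(2+8, 6+6, 8+2, 8+0) = 12
r[5] = max(2+12, 6+8, 8+6, 8+2, 12+0) = 14
r[6] = max(2+14, 6+12, 8+8, 8+6, 12+2, 19+0) = 19
r[7] = max(2+19, 6+14, 8+12, …, 19+2, 10+0) = 21
r[8] = max(2+21, 6+19, 8+14, …, 10+2, 13+0) = 25
Maximum revenue is €25.
Now minimize piece count subject to staying optimal: for each k, pieces[k] = 1 + min over i with p[i]+r[k−i]=r[k] of pieces[k−i].
pieces[5] = 2
pieces[6] = 1
pieces[7] = 2
pieces[8] = 2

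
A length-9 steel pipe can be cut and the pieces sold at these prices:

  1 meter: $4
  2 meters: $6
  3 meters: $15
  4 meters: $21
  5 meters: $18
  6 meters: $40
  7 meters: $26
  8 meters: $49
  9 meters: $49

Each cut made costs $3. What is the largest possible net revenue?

Consider every possible first cut. r[k] is the best of p[i]+r[k−i] over all sellable i≤k, charging 3 whenever i<k.
r[1] = 4
r[2] = max(4+4-3, 6+0) = 6
r[3] = max(4+6-3, 6+4-3, 15+0) = 15
r[4] = max(4+15-3, 6+6-3, 15+4-3, 21+0) = 21
r[5] = max(4+21-3, 6+15-3, 15+6-3, 21+4-3, 18+0) = 22
r[6] = max(4+22-3, 6+21-3, 15+15-3, 21+6-3, 18+4-3, 40+0) = 40
r[7] = max(4+40-3, 6+22-3, 15+21-3, …, 40+4-3, 26+0) = 41
r[8] = max(4+41-3, 6+40-3, 15+22-3, …, 26+4-3, 49+0) = 49
r[9] = max(4+49-3, 6+41-3, 15+40-3, …, 49+4-3, 49+0) = 52
One optimal plan: pieces 6 + 3 (1 cut) → $55 − $3 = $52.

52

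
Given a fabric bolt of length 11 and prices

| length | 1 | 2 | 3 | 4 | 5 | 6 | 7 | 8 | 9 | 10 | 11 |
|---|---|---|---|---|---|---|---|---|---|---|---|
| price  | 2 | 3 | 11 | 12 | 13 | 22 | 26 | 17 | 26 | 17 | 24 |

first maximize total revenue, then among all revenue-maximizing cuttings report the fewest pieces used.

Let r[k] be the best obtainable value from length k. For each k, try every first piece i and keep the best of price[i] + r[k−i].
r[1] = 2
r[2] = max(2+2, 3+0) = 4
r[3] = max(2+4, 3+2, 11+0) = 11
r[4] = max(2+11, 3+4, 11+2, 12+0) = 13
r[5] = max(2+13, 3+11, 11+4, 12+2, 13+0) = 15
r[6] = max(2+15, 3+13, 11+11, 12+4, 13+2, 22+0) = 22
r[7] = max(2+22, 3+15, 11+13, …, 22+2, 26+0) = 26
r[8] = max(2+26, 3+22, 11+15, …, 26+2, 17+0) = 28
r[9] = max(2+28, 3+26, 11+22, …, 17+2, 26+0) = 33
r[10] = max(2+33, 3+28, 11+26, …, 26+2, 17+0) = 37
r[11] = max(2+37, 3+33, 11+28, …, 17+2, 24+0) = 39
Maximum revenue is $39.
Now minimize piece count subject to staying optimal: for each k, pieces[k] = 1 + min over i with p[i]+r[k−i]=r[k] of pieces[k−i].
pieces[8] = 2
pieces[9] = 2
pieces[10] = 2
pieces[11] = 3

3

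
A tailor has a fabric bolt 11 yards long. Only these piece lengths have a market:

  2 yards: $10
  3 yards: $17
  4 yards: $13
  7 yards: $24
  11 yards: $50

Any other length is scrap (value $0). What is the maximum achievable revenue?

61

Let f[k] be the best obtainable value from length k. For each k, try every first piece i and keep the best of price[i] + f[k−i].
f[1] = 0
f[2] = 10
f[3] = 17
f[4] = 20  (first piece 2, then f[2]=10)
f[5] = 27  (first piece 2, then f[3]=17)
f[6] = 34  (first piece 3, then f[3]=17)
f[7] = 37  (first piece 2, then f[5]=27)
f[8] = 44  (first piece 2, then f[6]=34)
f[9] = 51  (first piece 3, then f[6]=34)
f[10] = 54  (first piece 2, then f[8]=44)
f[11] = 61  (first piece 2, then f[9]=51)
One optimal cutting: 3 + 3 + 3 + 2 → $61.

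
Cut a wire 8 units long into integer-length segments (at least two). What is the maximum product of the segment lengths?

Let P[k] be the best product for length k (with at least one cut). For each first piece i, the rest contributes max(k−i, P[k−i]).
P[2] = 1×max(1,0) = 1×1 = 1
P[3] = max(1×2, 2×1) = 2
P[4] = max(1×3, 2×2, 3×1) = 4
P[5] = max(1×4, 2×3, 3×2, 4×1) = 6
P[6] = max(1×6, 2×4, 3×3, 4×2, 5×1) = 9
P[7] = max(1×9, 2×6, 3×4, 4×3, 5×2, 6×1) = 12
P[8] = max(1×12, 2×9, 3×6, …, 6×2, 7×1) = 18
One optimal split: 3 + 3 + 2; product 3×3×2 = 18.

18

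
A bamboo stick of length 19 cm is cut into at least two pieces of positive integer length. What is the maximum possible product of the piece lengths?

Fill g[k] for k=2..19: at each k try every first piece i and multiply by the better of (k−i) uncut or g[k−i].
g[2] = 1·max(1,0) = 1·1 = 1
g[3] = 1·max(2,1) = 1·2 = 2
g[4] = 2·max(2,1) = 2·2 = 4
g[5] = 2·max(3,2) = 2·3 = 6
g[6] = 3·max(3,2) = 3·3 = 9
g[7] = 2·max(5,6) = 2·6 = 12
g[8] = 2·max(6,9) = 2·9 = 18
g[9] = 3·max(6,9) = 3·9 = 27
g[10] = 2·max(8,18) = 2·18 = 36
g[11] = 2·max(9,27) = 2·27 = 54
g[12] = 3·max(9,27) = 3·27 = 81
g[13] = 2·max(11,54) = 2·54 = 108
g[14] = 2·max(12,81) = 2·81 = 162
g[15] = 3·max(12,81) = 3·81 = 243
g[16] = 2·max(14,162) = 2·162 = 324
g[17] = 2·max(15,243) = 2·243 = 486
g[18] = 3·max(15,243) = 3·243 = 729
g[19] = 2·max(17,486) = 2·486 = 972
One optimal split: 3 + 3 + 3 + 3 + 3 + 2 + 2; product 3·3·3·3·3·2·2 = 972.

972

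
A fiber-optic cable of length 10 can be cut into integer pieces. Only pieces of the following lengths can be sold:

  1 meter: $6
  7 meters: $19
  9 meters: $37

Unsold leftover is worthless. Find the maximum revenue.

60

Consider every possible first cut. f[k] is the best of p[i]+f[k−i] over all sellable i≤k.
f[1] = 6
f[2] = 12  (first piece 1, then f[1]=6)
f[3] = 18  (first piece 1, then f[2]=12)
f[4] = 24  (first piece 1, then f[3]=18)
f[5] = 30  (first piece 1, then f[4]=24)
f[6] = 36  (first piece 1, then f[5]=30)
f[7] = max(6+36, 19+0) = 42
f[8] = max(6+42, 19+6) = 48
f[9] = max(6+48, 19+12, 37+0) = 54
f[10] = max(6+54, 19+18, 37+6) = 60
One optimal cutting: 1 + 1 + 1 + 1 + 1 + 1 + 1 + 1 + 1 + 1 → $60.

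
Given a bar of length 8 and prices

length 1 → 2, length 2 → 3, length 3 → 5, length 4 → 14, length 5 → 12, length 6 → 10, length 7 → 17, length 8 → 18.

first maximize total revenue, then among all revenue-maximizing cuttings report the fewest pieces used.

2

Consider every possible first cut. r[k] is the best of p[i]+r[k−i] over all sellable i≤k.
r[1] = 2
r[2] = 4  (first piece 1, then r[1]=2)
r[3] = 6  (first piece 1, then r[2]=4)
r[4] = 14
r[5] = 16  (first piece 1, then r[4]=14)
r[6] = 18  (first piece 1, then r[5]=16)
r[7] = 20  (first piece 1, then r[6]=18)
r[8] = 28  (first piece 4, then r[4]=14)
Maximum revenue is 28.
Now minimize piece count subject to staying optimal: for each k, pieces[k] = 1 + min over i with p[i]+r[k−i]=r[k] of pieces[k−i].
pieces[5] = 2
pieces[6] = 3
pieces[7] = 4
pieces[8] = 2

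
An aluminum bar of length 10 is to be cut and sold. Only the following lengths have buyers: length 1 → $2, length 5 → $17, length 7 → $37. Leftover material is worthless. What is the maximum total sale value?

43

Let best[k] be the best obtainable value from length k. For each k, try every first piece i and keep the best of price[i] + best[k−i].
best[1] = 2
best[2] = 4  (first piece 1, then best[1]=2)
best[3] = 6  (first piece 1, then best[2]=4)
best[4] = 8  (first piece 1, then best[3]=6)
best[5] = 17
best[6] = 19  (first piece 1, then best[5]=17)
best[7] = 37
best[8] = 39  (first piece 1, then best[7]=37)
best[9] = 41  (first piece 1, then best[8]=39)
best[10] = 43  (first piece 1, then best[9]=41)
One optimal cutting: 7 + 1 + 1 + 1 → $43.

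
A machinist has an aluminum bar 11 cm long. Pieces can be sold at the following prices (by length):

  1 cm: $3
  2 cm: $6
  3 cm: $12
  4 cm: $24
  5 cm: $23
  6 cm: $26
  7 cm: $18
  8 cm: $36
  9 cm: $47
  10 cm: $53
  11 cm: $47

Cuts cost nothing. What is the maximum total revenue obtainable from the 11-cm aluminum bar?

Let R[k] be the best obtainable value from length k. For each k, try every first piece i and keep the best of price[i] + R[k−i].
R[1] = 3
R[2] = max(3+3, 6+0) = 6
R[3] = max(3+6, 6+3, 12+0) = 12
R[4] = max(3+12, 6+6, 12+3, 24+0) = 24
R[5] = max(3+24, 6+12, 12+6, 24+3, 23+0) = 27
R[6] = max(3+27, 6+24, 12+12, 24+6, 23+3, 26+0) = 30
R[7] = max(3+30, 6+27, 12+24, …, 26+3, 18+0) = 36
R[8] = max(3+36, 6+30, 12+27, …, 18+3, 36+0) = 48
R[9] = max(3+48, 6+36, 12+30, …, 36+3, 47+0) = 51
R[10] = max(3+51, 6+48, 12+36, …, 47+3, 53+0) = 54
R[11] = max(3+54, 6+51, 12+48, …, 53+3, 47+0) = 60
One optimal cutting: 4 + 4 + 3 → $24 + $24 + $12 = $60.

60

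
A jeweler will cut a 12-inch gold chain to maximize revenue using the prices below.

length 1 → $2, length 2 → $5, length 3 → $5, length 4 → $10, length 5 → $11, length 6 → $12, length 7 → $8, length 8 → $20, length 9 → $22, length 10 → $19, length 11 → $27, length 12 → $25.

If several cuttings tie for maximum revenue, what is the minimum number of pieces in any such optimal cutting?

2

Consider every possible first cut. r[k] is the best of p[i]+r[k−i] over all sellable i≤k.
r[1] = 2
r[2] = 5
r[3] = 7  (first piece 1, then r[2]=5)
r[4] = 10  (first piece 2, then r[2]=5)
r[5] = 12  (first piece 1, then r[4]=10)
r[6] = 15  (first piece 2, then r[4]=10)
r[7] = 17  (first piece 1, then r[6]=15)
r[8] = 20  (first piece 2, then r[6]=15)
r[9] = 22  (first piece 1, then r[8]=20)
r[10] = 25  (first piece 2, then r[8]=20)
r[11] = 27  (first piece 1, then r[10]=25)
r[12] = 30  (first piece 2, then r[10]=25)
Maximum revenue is $30.
Now minimize piece count subject to staying optimal: for each k, pieces[k] = 1 + min over i with p[i]+r[k−i]=r[k] of pieces[k−i].
pieces[9] = 1
pieces[10] = 2
pieces[11] = 1
pieces[12] = 2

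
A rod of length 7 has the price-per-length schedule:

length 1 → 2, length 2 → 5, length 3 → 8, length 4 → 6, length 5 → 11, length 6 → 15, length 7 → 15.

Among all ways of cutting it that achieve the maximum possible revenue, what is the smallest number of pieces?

3

Let r[k] be the best obtainable value from length k. For each k, try every first piece i and keep the best of price[i] + r[k−i].
r[1] = 2
r[2] = 5
r[3] = 8
r[4] = 10  (first piece 1, then r[3]=8)
r[5] = 13  (first piece 2, then r[3]=8)
r[6] = 16  (first piece 3, then r[3]=8)
r[7] = 18  (first piece 1, then r[6]=16)
Maximum revenue is 18.
Now minimize piece count subject to staying optimal: for each k, pieces[k] = 1 + min over i with p[i]+r[k−i]=r[k] of pieces[k−i].
pieces[4] = 2
pieces[5] = 2
pieces[6] = 2
pieces[7] = 3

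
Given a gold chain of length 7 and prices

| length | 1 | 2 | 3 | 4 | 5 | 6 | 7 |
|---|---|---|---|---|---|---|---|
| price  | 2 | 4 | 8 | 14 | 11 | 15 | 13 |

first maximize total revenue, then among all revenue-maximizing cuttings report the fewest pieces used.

Consider every possible first cut. r[k] is the best of p[i]+r[k−i] over all sellable i≤k.
r[1] = 2
r[2] = 4  (first piece 1, then r[1]=2)
r[3] = 8
r[4] = 14
r[5] = 16  (first piece 1, then r[4]=14)
r[6] = 18  (first piece 1, then r[5]=16)
r[7] = 22  (first piece 3, then r[4]=14)
Maximum revenue is $22.
Now minimize piece count subject to staying optimal: for each k, pieces[k] = 1 + min over i with p[i]+r[k−i]=r[k] of pieces[k−i].
pieces[4] = 1
pieces[5] = 2
pieces[6] = 2
pieces[7] = 2

2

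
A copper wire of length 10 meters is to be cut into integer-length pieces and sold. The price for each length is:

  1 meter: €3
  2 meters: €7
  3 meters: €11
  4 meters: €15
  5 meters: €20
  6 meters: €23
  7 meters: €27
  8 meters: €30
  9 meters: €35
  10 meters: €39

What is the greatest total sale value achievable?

Build r[k] bottom-up: r[k] = max over allowed piece i of (p[i] + r[k−i]).
r[1] = 3
r[2] = 7
r[3] = 11
r[4] = 15
r[5] = 20
r[6] = 23  (first piece 1, then r[5]=20)
r[7] = 27  (first piece 2, then r[5]=20)
r[8] = 31  (first piece 3, then r[5]=20)
r[9] = 35  (first piece 4, then r[5]=20)
r[10] = 40  (first piece 5, then r[5]=20)
One optimal cutting: 5 + 5 → €20 + €20 = €40.

40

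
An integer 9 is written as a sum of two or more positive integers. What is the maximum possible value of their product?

Fill f[k] for k=2..9: at each k try every first piece i and multiply by the better of (k−i) uncut or f[k−i].
f[2] = 1*max(1,0) = 1*1 = 1
f[3] = max(1*2, 2*1) = 2
f[4] = max(1*3, 2*2, 3*1) = 4
f[5] = max(1*4, 2*3, 3*2, 4*1) = 6
f[6] = max(1*6, 2*4, 3*3, 4*2, 5*1) = 9
f[7] = max(1*9, 2*6, 3*4, 4*3, 5*2, 6*1) = 12
f[8] = max(1*12, 2*9, 3*6, …, 6*2, 7*1) = 18
f[9] = max(1*18, 2*12, 3*9, …, 7*2, 8*1) = 27
One optimal split: 3 + 3 + 3; product 3*3*3 = 27.

27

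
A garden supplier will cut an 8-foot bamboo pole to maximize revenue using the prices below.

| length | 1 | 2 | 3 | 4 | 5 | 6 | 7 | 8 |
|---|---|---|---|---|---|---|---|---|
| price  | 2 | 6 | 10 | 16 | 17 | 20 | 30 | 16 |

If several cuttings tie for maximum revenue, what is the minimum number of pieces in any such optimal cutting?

Let r[k] be the best obtainable value from length k. For each k, try every first piece i and keep the best of price[i] + r[k−i].
r[1] = 2
r[2] = max(2+2, 6+0) = 6
r[3] = max(2+6, 6+2, 10+0) = 10
r[4] = max(2+10, 6+6, 10+2, 16+0) = 16
r[5] = max(2+16, 6+10, 10+6, 16+2, 17+0) = 18
r[6] = max(2+18, 6+16, 10+10, 16+6, 17+2, 20+0) = 22
r[7] = max(2+22, 6+18, 10+16, …, 20+2, 30+0) = 30
r[8] = max(2+30, 6+22, 10+18, …, 30+2, 16+0) = 32
Maximum revenue is $32.
Now minimize piece count subject to staying optimal: for each k, pieces[k] = 1 + min over i with p[i]+r[k−i]=r[k] of pieces[k−i].
pieces[5] = 2
pieces[6] = 2
pieces[7] = 1
pieces[8] = 2

2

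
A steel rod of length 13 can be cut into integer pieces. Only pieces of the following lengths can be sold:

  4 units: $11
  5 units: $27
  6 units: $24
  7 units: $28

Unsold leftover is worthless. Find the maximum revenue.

Build r[k] bottom-up: r[k] = max over allowed piece i of (p[i] + r[k−i]).
r[1] = 0
r[2] = 0
r[3] = 0
r[4] = 11
r[5] = 27
r[6] = 27
r[7] = 28
r[8] = 28
r[9] = 38  (first piece 4, then r[5]=27)
r[10] = 54  (first piece 5, then r[5]=27)
r[11] = 54
r[12] = 55  (first piece 5, then r[7]=28)
r[13] = 55
One optimal cutting: pieces 7 + 5 with 1 unit of scrap → $55.

55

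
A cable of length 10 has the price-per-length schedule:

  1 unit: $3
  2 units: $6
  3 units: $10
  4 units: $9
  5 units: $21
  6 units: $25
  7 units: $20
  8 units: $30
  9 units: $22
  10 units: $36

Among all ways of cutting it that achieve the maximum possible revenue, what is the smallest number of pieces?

2

Let r[k] be the best obtainable value from length k. For each k, try every first piece i and keep the best of price[i] + r[k−i].
r[1] = 3
r[2] = 6  (first piece 1, then r[1]=3)
r[3] = 10
r[4] = 13  (first piece 1, then r[3]=10)
r[5] = 21
r[6] = 25
r[7] = 28  (first piece 1, then r[6]=25)
r[8] = 31  (first piece 1, then r[7]=28)
r[9] = 35  (first piece 3, then r[6]=25)
r[10] = 42  (first piece 5, then r[5]=21)
Maximum revenue is $42.
Now minimize piece count subject to staying optimal: for each k, pieces[k] = 1 + min over i with p[i]+r[k−i]=r[k] of pieces[k−i].
pieces[7] = 2
pieces[8] = 2
pieces[9] = 2
pieces[10] = 2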